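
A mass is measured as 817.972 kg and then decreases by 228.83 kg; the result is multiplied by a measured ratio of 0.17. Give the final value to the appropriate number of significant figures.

1.0 × 10² kg

817.972 kg − 228.83 kg = 589.142 kg; the difference is limited to 2 decimal places (5 s.f.).
Carrying full precision, 589.142 × 0.17 = 100.15414 kg; 0.17 has 2 s.f., so the result keeps min(5, 2) = 2 s.f.
Rounded to 2 significant figures: 1.0 × 10² kg.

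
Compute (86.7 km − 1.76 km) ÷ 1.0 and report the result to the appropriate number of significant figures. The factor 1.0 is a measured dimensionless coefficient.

86.7 km − 1.76 km = 84.94 km; the difference is limited to 1 decimal place (3 s.f.).
Carrying full precision, 84.94 ÷ 1.0 = 84.94 km; 1.0 has 2 s.f., so the result keeps min(3, 2) = 2 s.f.
Rounded to 2 significant figures: 85 km.

85 km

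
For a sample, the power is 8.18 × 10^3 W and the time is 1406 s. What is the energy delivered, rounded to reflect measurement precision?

energy delivered = 8.18 × 10^3 W × 1406 s = 11501080 J.
8.18 × 10^3 has 3 significant figures; 1406 has 4.
Division/multiplication keeps the fewest: 3 significant figures.
Rounded: 1.15 × 10^7 J.

1.15 × 10^7 J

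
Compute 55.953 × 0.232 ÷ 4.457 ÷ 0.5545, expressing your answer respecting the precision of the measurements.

5.25

55.953 × 0.232 ÷ 4.457 ÷ 0.5545 = 5.25251349788…
Multiplication/division keeps the fewest significant figures: 55.953 → 5 s.f., 0.232 → 3 s.f., 4.457 → 4 s.f., 0.5545 → 4 s.f.; limit is 3.
Rounded to 3 significant figures: 5.25.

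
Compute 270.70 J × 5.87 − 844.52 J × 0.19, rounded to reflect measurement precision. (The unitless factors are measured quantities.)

270.70 × 5.87 = 1589.009 → 1.59 × 10^3 J (3 s.f., last digit at the 10^1 place).
844.52 × 0.19 = 160.4588 → 1.6 × 10^2 J (2 s.f., last digit at the 10^1 place).
Difference: 1428.5502 J; keep the coarser place, 10^1.
Result: 1.43 × 10^3 J.

1.43 × 10^3 J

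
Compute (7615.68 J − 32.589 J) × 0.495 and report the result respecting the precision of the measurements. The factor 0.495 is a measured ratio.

3.75 × 10³ J

7615.68 J − 32.589 J = 7583.091 J; the difference is limited to 2 decimal places (6 s.f.).
Carrying full precision, 7583.091 × 0.495 = 3753.630045 J; 0.495 has 3 s.f., so the result keeps min(6, 3) = 3 s.f.
Rounded to 3 significant figures: 3.75 × 10³ J.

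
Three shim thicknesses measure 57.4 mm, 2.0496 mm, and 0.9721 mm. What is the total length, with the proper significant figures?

57.4 mm + 2.0496 mm + 0.9721 mm = 60.4217 mm.
Addition/subtraction keeps the fewest decimal places: 57.4 → 1 decimal place, 2.0496 → 4 decimal places, 0.9721 → 4 decimal places; limit is 1.
Rounded to 1 decimal place: 60.4 mm.

60.4 mm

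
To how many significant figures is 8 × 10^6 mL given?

1

8 × 10^6: in scientific notation every digit of the coefficient is significant.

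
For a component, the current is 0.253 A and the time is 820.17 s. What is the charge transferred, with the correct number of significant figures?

charge transferred = 0.253 A × 820.17 s = 207.50301 C.
0.253 has 3 significant figures; 820.17 has 5.
Division/multiplication keeps the fewest: 3 significant figures.
Rounded: 208 C.

208 C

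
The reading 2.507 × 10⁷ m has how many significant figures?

4

2.507 × 10⁷: in scientific notation every digit of the coefficient is significant.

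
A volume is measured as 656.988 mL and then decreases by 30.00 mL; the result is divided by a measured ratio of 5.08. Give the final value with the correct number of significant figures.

123 mL

656.988 mL − 30.00 mL = 626.988 mL; the difference is limited to 2 decimal places (5 s.f.).
Carrying full precision, 626.988 ÷ 5.08 = 123.422834646… mL; 5.08 has 3 s.f., so the result keeps min(5, 3) = 3 s.f.
Rounded to 3 significant figures: 123 mL.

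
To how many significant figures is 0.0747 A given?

0.0747: leading zeros are not significant.

3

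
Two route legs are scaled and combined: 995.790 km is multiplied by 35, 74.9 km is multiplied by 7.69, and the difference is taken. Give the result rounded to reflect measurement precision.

3.4 × 10^4 km

995.790 × 35 = 34852.65 → 3.5 × 10^4 km (2 s.f., last digit at the 10^3 place).
74.9 × 7.69 = 575.981 → 5.76 × 10^2 km (3 s.f., last digit at the 10^0 place).
Difference: 34276.669 km; keep the coarser place, 10^3.
Result: 3.4 × 10^4 km.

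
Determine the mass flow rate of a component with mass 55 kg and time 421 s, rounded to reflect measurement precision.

mass flow rate = 55 kg ÷ 421 s = 0.130641330166… kg/s.
55 has 2 significant figures; 421 has 3.
Division/multiplication keeps the fewest: 2 significant figures.
Rounded: 0.13 kg/s.

0.13 kg/s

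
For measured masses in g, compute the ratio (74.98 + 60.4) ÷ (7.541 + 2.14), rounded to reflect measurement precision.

74.98 + 60.4 = 135.38, limited to 1 d.p. → 4 s.f.; 7.541 + 2.14 = 9.681, limited to 2 d.p. → 3 s.f.
Carrying full precision, 135.38 ÷ 9.681 = 13.9840925524…; keep min(4, 3) = 3 s.f.
Rounded to 3 significant figures: 14.0.

14.0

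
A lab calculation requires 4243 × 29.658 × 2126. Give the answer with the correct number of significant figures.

4243 × 29.658 × 2126 = 267533488.644
Multiplication/division keeps the fewest significant figures: 4243 → 4 s.f., 29.658 → 5 s.f., 2126 → 4 s.f.; limit is 4.
Rounded to 4 significant figures: 2.675 × 10⁸.

2.675 × 10⁸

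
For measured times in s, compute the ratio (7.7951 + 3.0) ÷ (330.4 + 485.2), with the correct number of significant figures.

7.7951 + 3.0 = 10.7951, limited to 1 d.p. → 3 s.f.; 330.4 + 485.2 = 815.6, limited to 1 d.p. → 4 s.f.
Carrying full precision, 10.7951 ÷ 815.6 = 0.0132357773418…; keep min(3, 4) = 3 s.f.
Rounded to 3 significant figures: 0.0132.

0.0132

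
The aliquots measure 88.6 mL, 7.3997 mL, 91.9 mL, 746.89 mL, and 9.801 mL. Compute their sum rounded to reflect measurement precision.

944.6 mL

88.6 mL + 7.3997 mL + 91.9 mL + 746.89 mL + 9.801 mL = 944.5907 mL.
Addition/subtraction keeps the fewest decimal places: 88.6 → 1 decimal place, 7.3997 → 4 decimal places, 91.9 → 1 decimal place, 746.89 → 2 decimal places, 9.801 → 3 decimal places; limit is 1.
Rounded to 1 decimal place: 944.6 mL.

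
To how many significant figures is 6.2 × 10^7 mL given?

2

6.2 × 10^7: in scientific notation every digit of the coefficient is significant.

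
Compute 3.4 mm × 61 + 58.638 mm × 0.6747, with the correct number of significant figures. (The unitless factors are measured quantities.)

2.5 × 10^2 mm

3.4 × 61 = 207.4 → 2.1 × 10^2 mm (2 s.f., last digit at the 10^1 place).
58.638 × 0.6747 = 39.5630586 → 39.56 mm (4 s.f., last digit at the 10^-2 place).
Sum: 246.9630586 mm; keep the coarser place, 10^1.
Result: 2.5 × 10^2 mm.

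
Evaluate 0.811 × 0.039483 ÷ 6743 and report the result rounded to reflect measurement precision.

4.75 × 10⁻⁶

0.811 × 0.039483 ÷ 6743 = 0.00000474873394631…
Multiplication/division keeps the fewest significant figures: 0.811 → 3 s.f., 0.039483 → 5 s.f., 6743 → 4 s.f.; limit is 3.
Rounded to 3 significant figures: 4.75 × 10⁻⁶.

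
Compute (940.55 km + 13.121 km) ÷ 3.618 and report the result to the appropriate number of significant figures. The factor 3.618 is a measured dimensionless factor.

940.55 km + 13.121 km = 953.671 km; the sum is limited to 2 decimal places (5 s.f.).
Carrying full precision, 953.671 ÷ 3.618 = 263.590657822… km; 3.618 has 4 s.f., so the result keeps min(5, 4) = 4 s.f.
Rounded to 4 significant figures: 263.6 km.

263.6 km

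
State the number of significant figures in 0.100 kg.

3

0.100: leading zeros are not significant; trailing zeros after a decimal point are significant.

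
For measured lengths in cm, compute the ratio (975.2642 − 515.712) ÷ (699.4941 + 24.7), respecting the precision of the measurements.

975.2642 − 515.712 = 459.5522, limited to 3 d.p. → 6 s.f.; 699.4941 + 24.7 = 724.1941, limited to 1 d.p. → 4 s.f.
Carrying full precision, 459.5522 ÷ 724.1941 = 0.634570483245…; keep min(6, 4) = 4 s.f.
Rounded to 4 significant figures: 0.6346.

0.6346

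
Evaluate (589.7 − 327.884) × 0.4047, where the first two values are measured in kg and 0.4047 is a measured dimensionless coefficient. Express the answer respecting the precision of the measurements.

589.7 kg − 327.884 kg = 261.816 kg; the difference is limited to 1 decimal place (4 s.f.).
Carrying full precision, 261.816 × 0.4047 = 105.9569352 kg; 0.4047 has 4 s.f., so the result keeps min(4, 4) = 4 s.f.
Rounded to 4 significant figures: 1.060 × 10^2 kg.

1.060 × 10^2 kg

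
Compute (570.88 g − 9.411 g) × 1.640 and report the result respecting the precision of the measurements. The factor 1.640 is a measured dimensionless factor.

920.8 g

570.88 g − 9.411 g = 561.469 g; the difference is limited to 2 decimal places (5 s.f.).
Carrying full precision, 561.469 × 1.640 = 920.80916 g; 1.640 has 4 s.f., so the result keeps min(5, 4) = 4 s.f.
Rounded to 4 significant figures: 920.8 g.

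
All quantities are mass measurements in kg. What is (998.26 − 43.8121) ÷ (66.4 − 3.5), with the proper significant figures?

998.26 − 43.8121 = 954.4479, limited to 2 d.p. → 5 s.f.; 66.4 − 3.5 = 62.9, limited to 1 d.p. → 3 s.f.
Carrying full precision, 954.4479 ÷ 62.9 = 15.1740524642…; keep min(5, 3) = 3 s.f.
Rounded to 3 significant figures: 15.2.

15.2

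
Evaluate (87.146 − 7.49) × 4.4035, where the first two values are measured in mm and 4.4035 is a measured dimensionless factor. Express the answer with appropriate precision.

350.8 mm

87.146 mm − 7.49 mm = 79.656 mm; the difference is limited to 2 decimal places (4 s.f.).
Carrying full precision, 79.656 × 4.4035 = 350.765196 mm; 4.4035 has 5 s.f., so the result keeps min(4, 5) = 4 s.f.
Rounded to 4 significant figures: 350.8 mm.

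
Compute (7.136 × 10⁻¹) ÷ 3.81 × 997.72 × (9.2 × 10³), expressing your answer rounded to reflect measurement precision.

1.7 × 10⁶

(7.136 × 10⁻¹) ÷ 3.81 × 997.72 × (9.2 × 10³) = 1719199.8757…
Multiplication/division keeps the fewest significant figures: 7.136 × 10⁻¹ → 4 s.f., 3.81 → 3 s.f., 997.72 → 5 s.f., 9.2 × 10³ → 2 s.f.; limit is 2.
Rounded to 2 significant figures: 1.7 × 10⁶.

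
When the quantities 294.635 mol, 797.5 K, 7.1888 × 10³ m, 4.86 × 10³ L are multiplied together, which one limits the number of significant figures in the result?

294.635 mol → 6 s.f.; 797.5 K → 4 s.f.; 7.1888 × 10³ m → 5 s.f.; 4.86 × 10³ L → 3 s.f.
The fewest is 3 significant figures, from 4.86 × 10³ L.

4.86 × 10³ L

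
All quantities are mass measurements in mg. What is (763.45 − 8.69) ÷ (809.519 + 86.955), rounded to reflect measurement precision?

0.84192

763.45 − 8.69 = 754.76, limited to 2 d.p. → 5 s.f.; 809.519 + 86.955 = 896.474, limited to 3 d.p. → 6 s.f.
Carrying full precision, 754.76 ÷ 896.474 = 0.841920680354…; keep min(5, 6) = 5 s.f.
Rounded to 5 significant figures: 0.84192.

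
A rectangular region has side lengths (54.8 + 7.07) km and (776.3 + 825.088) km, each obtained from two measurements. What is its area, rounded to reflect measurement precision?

54.8 + 7.07 = 61.87, limited to 1 d.p. → 3 s.f.; 776.3 + 825.088 = 1601.388, limited to 1 d.p. → 5 s.f.
Carrying full precision, 61.87 × 1601.388 = 99077.87556; keep min(3, 5) = 3 s.f.
Rounded to 3 significant figures: 9.91 × 10⁴ km².

9.91 × 10⁴ km²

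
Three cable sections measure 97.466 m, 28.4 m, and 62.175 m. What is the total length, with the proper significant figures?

188.0 m

97.466 m + 28.4 m + 62.175 m = 188.041 m.
Addition/subtraction keeps the fewest decimal places: 97.466 → 3 decimal places, 28.4 → 1 decimal place, 62.175 → 3 decimal places; limit is 1.
Rounded to 1 decimal place: 188.0 m.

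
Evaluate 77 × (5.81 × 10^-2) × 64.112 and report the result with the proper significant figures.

77 × (5.81 × 10^-2) × 64.112 = 286.8178544
Multiplication/division keeps the fewest significant figures: 77 → 2 s.f., 5.81 × 10^-2 → 3 s.f., 64.112 → 5 s.f.; limit is 2.
Rounded to 2 significant figures: 2.9 × 10^2.

2.9 × 10^2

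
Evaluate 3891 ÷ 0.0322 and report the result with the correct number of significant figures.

3891 ÷ 0.0322 = 120838.509317…
Multiplication/division keeps the fewest significant figures: 3891 → 4 s.f., 0.0322 → 3 s.f.; limit is 3.
Rounded to 3 significant figures: 1.21 × 10^5.

1.21 × 10^5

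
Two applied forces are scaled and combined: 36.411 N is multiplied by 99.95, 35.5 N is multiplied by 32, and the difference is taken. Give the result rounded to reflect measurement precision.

36.411 × 99.95 = 3639.27945 → 3639 N (4 s.f., last digit at the 10^0 place).
35.5 × 32 = 1136 → 1.1 × 10³ N (2 s.f., last digit at the 10^2 place).
Difference: 2503.27945 N; keep the coarser place, 10^2.
Result: 2.5 × 10³ N.

2.5 × 10³ N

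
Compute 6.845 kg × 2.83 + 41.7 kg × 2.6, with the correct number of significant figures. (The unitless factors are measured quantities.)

6.845 × 2.83 = 19.37135 → 19.4 kg (3 s.f., last digit at the 10^-1 place).
41.7 × 2.6 = 108.42 → 1.1 × 10^2 kg (2 s.f., last digit at the 10^1 place).
Sum: 127.79135 kg; keep the coarser place, 10^1.
Result: 1.3 × 10^2 kg.

1.3 × 10^2 kg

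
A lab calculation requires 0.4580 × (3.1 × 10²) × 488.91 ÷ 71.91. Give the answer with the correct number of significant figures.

0.4580 × (3.1 × 10²) × 488.91 ÷ 71.91 = 965.309995828…
Multiplication/division keeps the fewest significant figures: 0.4580 → 4 s.f., 3.1 × 10² → 2 s.f., 488.91 → 5 s.f., 71.91 → 4 s.f.; limit is 2.
Rounded to 2 significant figures: 9.7 × 10².

9.7 × 10²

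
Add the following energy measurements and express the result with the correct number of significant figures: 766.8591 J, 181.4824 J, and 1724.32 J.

766.8591 J + 181.4824 J + 1724.32 J = 2672.6615 J.
Addition/subtraction keeps the fewest decimal places: 766.8591 → 4 decimal places, 181.4824 → 4 decimal places, 1724.32 → 2 decimal places; limit is 2.
Rounded to 2 decimal places: 2672.66 J.

2672.66 J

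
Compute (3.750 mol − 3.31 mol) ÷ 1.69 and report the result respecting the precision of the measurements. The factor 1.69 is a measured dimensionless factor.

0.26 mol

3.750 mol − 3.31 mol = 0.440 mol; the difference is limited to 2 decimal places (2 s.f.).
Carrying full precision, 0.440 ÷ 1.69 = 0.260355029586… mol; 1.69 has 3 s.f., so the result keeps min(2, 3) = 2 s.f.
Rounded to 2 significant figures: 0.26 mol.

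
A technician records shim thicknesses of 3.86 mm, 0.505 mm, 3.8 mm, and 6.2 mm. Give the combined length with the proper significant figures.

14.4 mm

3.86 mm + 0.505 mm + 3.8 mm + 6.2 mm = 14.365 mm.
Addition/subtraction keeps the fewest decimal places: 3.86 → 2 decimal places, 0.505 → 3 decimal places, 3.8 → 1 decimal place, 6.2 → 1 decimal place; limit is 1.
Rounded to 1 decimal place: 14.4 mm.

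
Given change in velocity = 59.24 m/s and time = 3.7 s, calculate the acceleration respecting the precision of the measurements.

acceleration = 59.24 m/s ÷ 3.7 s = 16.0108108108… m/s².
59.24 has 4 significant figures; 3.7 has 2.
Division/multiplication keeps the fewest: 2 significant figures.
Rounded: 16 m/s².

16 m/s²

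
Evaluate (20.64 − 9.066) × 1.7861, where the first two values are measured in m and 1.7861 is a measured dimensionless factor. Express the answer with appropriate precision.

20.64 m − 9.066 m = 11.574 m; the difference is limited to 2 decimal places (4 s.f.).
Carrying full precision, 11.574 × 1.7861 = 20.6723214 m; 1.7861 has 5 s.f., so the result keeps min(4, 5) = 4 s.f.
Rounded to 4 significant figures: 20.67 m.

20.67 m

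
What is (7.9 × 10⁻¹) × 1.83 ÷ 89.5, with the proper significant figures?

0.016

(7.9 × 10⁻¹) × 1.83 ÷ 89.5 = 0.0161530726257…
Multiplication/division keeps the fewest significant figures: 7.9 × 10⁻¹ → 2 s.f., 1.83 → 3 s.f., 89.5 → 3 s.f.; limit is 2.
Rounded to 2 significant figures: 0.016.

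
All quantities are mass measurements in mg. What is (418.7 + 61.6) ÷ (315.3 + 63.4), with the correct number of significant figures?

418.7 + 61.6 = 480.3, limited to 1 d.p. → 4 s.f.; 315.3 + 63.4 = 378.7, limited to 1 d.p. → 4 s.f.
Carrying full precision, 480.3 ÷ 378.7 = 1.26828624241…; keep min(4, 4) = 4 s.f.
Rounded to 4 significant figures: 1.268.

1.268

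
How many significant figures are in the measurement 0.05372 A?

4

0.05372: leading zeros are not significant.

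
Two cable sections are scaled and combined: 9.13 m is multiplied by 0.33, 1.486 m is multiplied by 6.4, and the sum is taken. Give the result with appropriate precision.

9.13 × 0.33 = 3.0129 → 3.0 m (2 s.f., last digit at the 10^-1 place).
1.486 × 6.4 = 9.5104 → 9.5 m (2 s.f., last digit at the 10^-1 place).
Sum: 12.5233 m; keep the coarser place, 10^-1.
Result: 12.5 m.

12.5 m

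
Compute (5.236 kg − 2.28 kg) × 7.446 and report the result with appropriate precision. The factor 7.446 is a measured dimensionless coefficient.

5.236 kg − 2.28 kg = 2.956 kg; the difference is limited to 2 decimal places (3 s.f.).
Carrying full precision, 2.956 × 7.446 = 22.010376 kg; 7.446 has 4 s.f., so the result keeps min(3, 4) = 3 s.f.
Rounded to 3 significant figures: 22.0 kg.

22.0 kg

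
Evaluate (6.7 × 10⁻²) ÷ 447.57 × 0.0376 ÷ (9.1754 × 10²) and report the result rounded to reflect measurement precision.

6.1 × 10⁻⁹

(6.7 × 10⁻²) ÷ 447.57 × 0.0376 ÷ (9.1754 × 10²) = 6.13446471291 × 10^-9…
Multiplication/division keeps the fewest significant figures: 6.7 × 10⁻² → 2 s.f., 447.57 → 5 s.f., 0.0376 → 3 s.f., 9.1754 × 10² → 5 s.f.; limit is 2.
Rounded to 2 significant figures: 6.1 × 10⁻⁹.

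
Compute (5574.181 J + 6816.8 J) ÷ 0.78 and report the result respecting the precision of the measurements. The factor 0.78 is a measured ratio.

1.6 × 10⁴ J

5574.181 J + 6816.8 J = 12390.981 J; the sum is limited to 1 decimal place (6 s.f.).
Carrying full precision, 12390.981 ÷ 0.78 = 15885.8730769… J; 0.78 has 2 s.f., so the result keeps min(6, 2) = 2 s.f.
Rounded to 2 significant figures: 1.6 × 10⁴ J.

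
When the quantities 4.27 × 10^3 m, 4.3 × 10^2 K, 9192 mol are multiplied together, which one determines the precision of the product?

4.3 × 10^2 K

4.27 × 10^3 m → 3 s.f.; 4.3 × 10^2 K → 2 s.f.; 9192 mol → 4 s.f.
The fewest is 2 significant figures, from 4.3 × 10^2 K.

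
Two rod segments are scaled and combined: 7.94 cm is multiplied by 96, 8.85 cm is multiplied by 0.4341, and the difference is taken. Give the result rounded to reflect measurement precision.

7.94 × 96 = 762.24 → 7.6 × 10² cm (2 s.f., last digit at the 10^1 place).
8.85 × 0.4341 = 3.841785 → 3.84 cm (3 s.f., last digit at the 10^-2 place).
Difference: 758.398215 cm; keep the coarser place, 10^1.
Result: 7.6 × 10² cm.

7.6 × 10² cm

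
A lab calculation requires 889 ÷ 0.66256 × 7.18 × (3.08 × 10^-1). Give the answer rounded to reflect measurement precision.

2.97 × 10^3

889 ÷ 0.66256 × 7.18 × (3.08 × 10^-1) = 2967.23339773…
Multiplication/division keeps the fewest significant figures: 889 → 3 s.f., 0.66256 → 5 s.f., 7.18 → 3 s.f., 3.08 × 10^-1 → 3 s.f.; limit is 3.
Rounded to 3 significant figures: 2.97 × 10^3.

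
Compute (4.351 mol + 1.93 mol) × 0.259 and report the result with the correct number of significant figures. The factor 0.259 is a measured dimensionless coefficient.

4.351 mol + 1.93 mol = 6.281 mol; the sum is limited to 2 decimal places (3 s.f.).
Carrying full precision, 6.281 × 0.259 = 1.626779 mol; 0.259 has 3 s.f., so the result keeps min(3, 3) = 3 s.f.
Rounded to 3 significant figures: 1.63 mol.

1.63 mol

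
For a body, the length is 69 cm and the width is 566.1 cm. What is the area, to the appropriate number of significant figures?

3.9 × 10^4 cm²

area = 69 cm × 566.1 cm = 39060.9 cm².
69 has 2 significant figures; 566.1 has 4.
Division/multiplication keeps the fewest: 2 significant figures.
Rounded: 3.9 × 10^4 cm².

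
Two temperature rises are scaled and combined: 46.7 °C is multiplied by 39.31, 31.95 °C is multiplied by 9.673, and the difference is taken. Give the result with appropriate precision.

46.7 × 39.31 = 1835.777 → 1.84 × 10^3 °C (3 s.f., last digit at the 10^1 place).
31.95 × 9.673 = 309.05235 → 309.1 °C (4 s.f., last digit at the 10^-1 place).
Difference: 1526.72465 °C; keep the coarser place, 10^1.
Result: 1.53 × 10^3 °C.

1.53 × 10^3 °C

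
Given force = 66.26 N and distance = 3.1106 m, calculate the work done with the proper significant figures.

206.1 J

work done = 66.26 N × 3.1106 m = 206.108356 J.
66.26 has 4 significant figures; 3.1106 has 5.
Division/multiplication keeps the fewest: 4 significant figures.
Rounded: 206.1 J.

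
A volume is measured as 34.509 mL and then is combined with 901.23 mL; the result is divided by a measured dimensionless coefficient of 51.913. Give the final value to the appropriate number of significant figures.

18.025 mL

34.509 mL + 901.23 mL = 935.739 mL; the sum is limited to 2 decimal places (5 s.f.).
Carrying full precision, 935.739 ÷ 51.913 = 18.025138212… mL; 51.913 has 5 s.f., so the result keeps min(5, 5) = 5 s.f.
Rounded to 5 significant figures: 18.025 mL.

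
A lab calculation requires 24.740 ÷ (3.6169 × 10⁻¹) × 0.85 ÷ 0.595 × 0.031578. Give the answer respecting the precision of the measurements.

24.740 ÷ (3.6169 × 10⁻¹) × 0.85 ÷ 0.595 × 0.031578 = 3.08567210279…
Multiplication/division keeps the fewest significant figures: 24.740 → 5 s.f., 3.6169 × 10⁻¹ → 5 s.f., 0.85 → 2 s.f., 0.595 → 3 s.f., 0.031578 → 5 s.f.; limit is 2.
Rounded to 2 significant figures: 3.1.

3.1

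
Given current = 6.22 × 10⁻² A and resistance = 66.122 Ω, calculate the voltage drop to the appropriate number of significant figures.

4.11 V

voltage drop = 6.22 × 10⁻² A × 66.122 Ω = 4.1127884 V.
6.22 × 10⁻² has 3 significant figures; 66.122 has 5.
Division/multiplication keeps the fewest: 3 significant figures.
Rounded: 4.11 V.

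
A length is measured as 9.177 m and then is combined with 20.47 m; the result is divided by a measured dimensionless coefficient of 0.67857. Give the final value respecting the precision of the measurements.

43.69 m

9.177 m + 20.47 m = 29.647 m; the sum is limited to 2 decimal places (4 s.f.).
Carrying full precision, 29.647 ÷ 0.67857 = 43.6904077693… m; 0.67857 has 5 s.f., so the result keeps min(4, 5) = 4 s.f.
Rounded to 4 significant figures: 43.69 m.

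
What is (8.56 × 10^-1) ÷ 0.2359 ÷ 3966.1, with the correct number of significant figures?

(8.56 × 10^-1) ÷ 0.2359 ÷ 3966.1 = 0.000914917982466…
Multiplication/division keeps the fewest significant figures: 8.56 × 10^-1 → 3 s.f., 0.2359 → 4 s.f., 3966.1 → 5 s.f.; limit is 3.
Rounded to 3 significant figures: 9.15 × 10^-4.

9.15 × 10^-4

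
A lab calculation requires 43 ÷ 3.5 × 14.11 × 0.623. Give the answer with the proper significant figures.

43 ÷ 3.5 × 14.11 × 0.623 = 107.99794
Multiplication/division keeps the fewest significant figures: 43 → 2 s.f., 3.5 → 2 s.f., 14.11 → 4 s.f., 0.623 → 3 s.f.; limit is 2.
Rounded to 2 significant figures: 1.1 × 10².

1.1 × 10²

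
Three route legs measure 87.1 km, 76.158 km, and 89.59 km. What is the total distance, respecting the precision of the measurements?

252.8 km

87.1 km + 76.158 km + 89.59 km = 252.848 km.
Addition/subtraction keeps the fewest decimal places: 87.1 → 1 decimal place, 76.158 → 3 decimal places, 89.59 → 2 decimal places; limit is 1.
Rounded to 1 decimal place: 252.8 km.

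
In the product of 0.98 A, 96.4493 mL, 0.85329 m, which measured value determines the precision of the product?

0.98 A → 2 s.f.; 96.4493 mL → 6 s.f.; 0.85329 m → 5 s.f.
The fewest is 2 significant figures, from 0.98 A.

0.98 A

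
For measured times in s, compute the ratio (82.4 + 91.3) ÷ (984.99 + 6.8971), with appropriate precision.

82.4 + 91.3 = 173.7, limited to 1 d.p. → 4 s.f.; 984.99 + 6.8971 = 991.8871, limited to 2 d.p. → 5 s.f.
Carrying full precision, 173.7 ÷ 991.8871 = 0.175120737027…; keep min(4, 5) = 4 s.f.
Rounded to 4 significant figures: 0.1751.

0.1751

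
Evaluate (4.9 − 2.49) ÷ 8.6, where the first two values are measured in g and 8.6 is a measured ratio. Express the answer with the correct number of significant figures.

4.9 g − 2.49 g = 2.41 g; the difference is limited to 1 decimal place (2 s.f.).
Carrying full precision, 2.41 ÷ 8.6 = 0.28023255814… g; 8.6 has 2 s.f., so the result keeps min(2, 2) = 2 s.f.
Rounded to 2 significant figures: 0.28 g.

0.28 g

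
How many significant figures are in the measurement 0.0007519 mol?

0.0007519: leading zeros are not significant.

4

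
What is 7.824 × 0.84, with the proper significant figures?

7.824 × 0.84 = 6.57216
Multiplication/division keeps the fewest significant figures: 7.824 → 4 s.f., 0.84 → 2 s.f.; limit is 2.
Rounded to 2 significant figures: 6.6.

6.6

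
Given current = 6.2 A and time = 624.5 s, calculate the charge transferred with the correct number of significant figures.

charge transferred = 6.2 A × 624.5 s = 3871.9 C.
6.2 has 2 significant figures; 624.5 has 4.
Division/multiplication keeps the fewest: 2 significant figures.
Rounded: 3.9 × 10³ C.

3.9 × 10³ C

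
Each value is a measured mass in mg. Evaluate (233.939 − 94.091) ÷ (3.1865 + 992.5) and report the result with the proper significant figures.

0.1405

233.939 − 94.091 = 139.848, limited to 3 d.p. → 6 s.f.; 3.1865 + 992.5 = 995.6865, limited to 1 d.p. → 4 s.f.
Carrying full precision, 139.848 ÷ 995.6865 = 0.140453847672…; keep min(6, 4) = 4 s.f.
Rounded to 4 significant figures: 0.1405.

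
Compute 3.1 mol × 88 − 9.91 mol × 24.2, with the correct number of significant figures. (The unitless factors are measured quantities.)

3.1 × 88 = 272.8 → 2.7 × 10^2 mol (2 s.f., last digit at the 10^1 place).
9.91 × 24.2 = 239.822 → 240. mol (3 s.f., last digit at the 10^0 place).
Difference: 32.978 mol; keep the coarser place, 10^1.
Result: 3 × 10^1 mol.

3 × 10^1 mol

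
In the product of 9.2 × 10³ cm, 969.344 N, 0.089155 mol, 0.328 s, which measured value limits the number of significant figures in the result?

9.2 × 10³ cm → 2 s.f.; 969.344 N → 6 s.f.; 0.089155 mol → 5 s.f.; 0.328 s → 3 s.f.
The fewest is 2 significant figures, from 9.2 × 10³ cm.

9.2 × 10³ cm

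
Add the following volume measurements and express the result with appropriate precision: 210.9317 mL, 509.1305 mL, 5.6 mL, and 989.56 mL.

210.9317 mL + 509.1305 mL + 5.6 mL + 989.56 mL = 1715.2222 mL.
Addition/subtraction keeps the fewest decimal places: 210.9317 → 4 decimal places, 509.1305 → 4 decimal places, 5.6 → 1 decimal place, 989.56 → 2 decimal places; limit is 1.
Rounded to 1 decimal place: 1715.2 mL.

1715.2 mL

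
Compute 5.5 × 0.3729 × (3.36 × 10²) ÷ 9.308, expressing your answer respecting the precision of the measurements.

74

5.5 × 0.3729 × (3.36 × 10²) ÷ 9.308 = 74.0351525569…
Multiplication/division keeps the fewest significant figures: 5.5 → 2 s.f., 0.3729 → 4 s.f., 3.36 × 10² → 3 s.f., 9.308 → 4 s.f.; limit is 2.
Rounded to 2 significant figures: 74.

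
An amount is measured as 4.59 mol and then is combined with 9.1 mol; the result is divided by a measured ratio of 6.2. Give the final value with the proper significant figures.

2.2 mol

4.59 mol + 9.1 mol = 13.69 mol; the sum is limited to 1 decimal place (3 s.f.).
Carrying full precision, 13.69 ÷ 6.2 = 2.20806451613… mol; 6.2 has 2 s.f., so the result keeps min(3, 2) = 2 s.f.
Rounded to 2 significant figures: 2.2 mol.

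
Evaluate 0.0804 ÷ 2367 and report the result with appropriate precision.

3.40 × 10^-5

0.0804 ÷ 2367 = 0.0000339670468948…
Multiplication/division keeps the fewest significant figures: 0.0804 → 3 s.f., 2367 → 4 s.f.; limit is 3.
Rounded to 3 significant figures: 3.40 × 10^-5.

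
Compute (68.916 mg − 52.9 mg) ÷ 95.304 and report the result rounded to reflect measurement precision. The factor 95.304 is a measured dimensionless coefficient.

68.916 mg − 52.9 mg = 16.016 mg; the difference is limited to 1 decimal place (3 s.f.).
Carrying full precision, 16.016 ÷ 95.304 = 0.168051708218… mg; 95.304 has 5 s.f., so the result keeps min(3, 5) = 3 s.f.
Rounded to 3 significant figures: 0.168 mg.

0.168 mg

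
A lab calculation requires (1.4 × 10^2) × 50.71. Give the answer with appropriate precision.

(1.4 × 10^2) × 50.71 = 7099.4
Multiplication/division keeps the fewest significant figures: 1.4 × 10^2 → 2 s.f., 50.71 → 4 s.f.; limit is 2.
Rounded to 2 significant figures: 7.1 × 10^3.

7.1 × 10^3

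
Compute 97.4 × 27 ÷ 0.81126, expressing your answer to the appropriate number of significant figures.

3.2 × 10^3

97.4 × 27 ÷ 0.81126 = 3241.62414023…
Multiplication/division keeps the fewest significant figures: 97.4 → 3 s.f., 27 → 2 s.f., 0.81126 → 5 s.f.; limit is 2.
Rounded to 2 significant figures: 3.2 × 10^3.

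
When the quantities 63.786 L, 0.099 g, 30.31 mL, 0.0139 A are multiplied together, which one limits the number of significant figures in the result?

63.786 L → 5 s.f.; 0.099 g → 2 s.f.; 30.31 mL → 4 s.f.; 0.0139 A → 3 s.f.
The fewest is 2 significant figures, from 0.099 g.

0.099 g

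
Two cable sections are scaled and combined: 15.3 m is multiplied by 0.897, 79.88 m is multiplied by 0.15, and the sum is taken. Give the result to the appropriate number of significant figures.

26 m

15.3 × 0.897 = 13.7241 → 13.7 m (3 s.f., last digit at the 10^-1 place).
79.88 × 0.15 = 11.982 → 12 m (2 s.f., last digit at the 10^0 place).
Sum: 25.7061 m; keep the coarser place, 10^0.
Result: 26 m.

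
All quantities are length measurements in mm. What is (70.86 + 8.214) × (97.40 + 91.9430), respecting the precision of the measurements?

70.86 + 8.214 = 79.074, limited to 2 d.p. → 4 s.f.; 97.40 + 91.9430 = 189.3430, limited to 2 d.p. → 5 s.f.
Carrying full precision, 79.074 × 189.3430 = 14972.108382; keep min(4, 5) = 4 s.f.
Rounded to 4 significant figures: 1.497 × 10⁴ mm².

1.497 × 10⁴ mm²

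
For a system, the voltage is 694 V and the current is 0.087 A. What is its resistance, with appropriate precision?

8.0 × 10^3 Ω

resistance = 694 V ÷ 0.087 A = 7977.01149425… Ω.
694 has 3 significant figures; 0.087 has 2.
Division/multiplication keeps the fewest: 2 significant figures.
Rounded: 8.0 × 10^3 Ω.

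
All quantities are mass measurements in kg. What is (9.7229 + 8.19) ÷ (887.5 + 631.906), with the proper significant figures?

9.7229 + 8.19 = 17.9129, limited to 2 d.p. → 4 s.f.; 887.5 + 631.906 = 1519.406, limited to 1 d.p. → 5 s.f.
Carrying full precision, 17.9129 ÷ 1519.406 = 0.0117894098088…; keep min(4, 5) = 4 s.f.
Rounded to 4 significant figures: 0.01179.

0.01179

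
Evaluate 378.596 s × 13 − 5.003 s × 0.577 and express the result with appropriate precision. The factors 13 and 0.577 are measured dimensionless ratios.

378.596 × 13 = 4921.748 → 4.9 × 10^3 s (2 s.f., last digit at the 10^2 place).
5.003 × 0.577 = 2.886731 → 2.89 s (3 s.f., last digit at the 10^-2 place).
Difference: 4918.861269 s; keep the coarser place, 10^2.
Result: 4.9 × 10^3 s.

4.9 × 10^3 s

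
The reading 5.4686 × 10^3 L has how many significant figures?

5.4686 × 10^3: in scientific notation every digit of the coefficient is significant.

5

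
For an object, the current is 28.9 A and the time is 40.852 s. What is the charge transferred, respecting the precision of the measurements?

charge transferred = 28.9 A × 40.852 s = 1180.6228 C.
28.9 has 3 significant figures; 40.852 has 5.
Division/multiplication keeps the fewest: 3 significant figures.
Rounded: 1.18 × 10³ C.

1.18 × 10³ C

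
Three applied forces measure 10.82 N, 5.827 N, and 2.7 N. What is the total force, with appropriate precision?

19.3 N

10.82 N + 5.827 N + 2.7 N = 19.347 N.
Addition/subtraction keeps the fewest decimal places: 10.82 → 2 decimal places, 5.827 → 3 decimal places, 2.7 → 1 decimal place; limit is 1.
Rounded to 1 decimal place: 19.3 N.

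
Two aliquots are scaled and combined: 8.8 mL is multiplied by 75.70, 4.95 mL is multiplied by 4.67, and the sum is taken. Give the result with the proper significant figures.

6.9 × 10^2 mL

8.8 × 75.70 = 666.16 → 6.7 × 10^2 mL (2 s.f., last digit at the 10^1 place).
4.95 × 4.67 = 23.1165 → 23.1 mL (3 s.f., last digit at the 10^-1 place).
Sum: 689.2765 mL; keep the coarser place, 10^1.
Result: 6.9 × 10^2 mL.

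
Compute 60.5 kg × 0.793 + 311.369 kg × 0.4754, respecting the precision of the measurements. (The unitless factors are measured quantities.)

60.5 × 0.793 = 47.9765 → 48.0 kg (3 s.f., last digit at the 10^-1 place).
311.369 × 0.4754 = 148.0248226 → 1.480 × 10^2 kg (4 s.f., last digit at the 10^-1 place).
Sum: 196.0013226 kg; keep the coarser place, 10^-1.
Result: 196.0 kg.

196.0 kg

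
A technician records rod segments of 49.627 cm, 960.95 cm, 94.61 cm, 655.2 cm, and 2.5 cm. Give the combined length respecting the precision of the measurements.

1762.9 cm

49.627 cm + 960.95 cm + 94.61 cm + 655.2 cm + 2.5 cm = 1762.887 cm.
Addition/subtraction keeps the fewest decimal places: 49.627 → 3 decimal places, 960.95 → 2 decimal places, 94.61 → 2 decimal places, 655.2 → 1 decimal place, 2.5 → 1 decimal place; limit is 1.
Rounded to 1 decimal place: 1762.9 cm.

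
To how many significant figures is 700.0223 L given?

700.0223: zeros between nonzero digits are significant.

7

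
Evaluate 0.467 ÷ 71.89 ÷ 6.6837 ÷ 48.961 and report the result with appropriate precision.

0.467 ÷ 71.89 ÷ 6.6837 ÷ 48.961 = 0.0000198509442327…
Multiplication/division keeps the fewest significant figures: 0.467 → 3 s.f., 71.89 → 4 s.f., 6.6837 → 5 s.f., 48.961 → 5 s.f.; limit is 3.
Rounded to 3 significant figures: 1.99 × 10^-5.

1.99 × 10^-5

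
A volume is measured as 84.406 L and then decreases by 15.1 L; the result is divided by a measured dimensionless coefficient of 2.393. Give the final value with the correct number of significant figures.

29.0 L

84.406 L − 15.1 L = 69.306 L; the difference is limited to 1 decimal place (3 s.f.).
Carrying full precision, 69.306 ÷ 2.393 = 28.9619724196… L; 2.393 has 4 s.f., so the result keeps min(3, 4) = 3 s.f.
Rounded to 3 significant figures: 29.0 L.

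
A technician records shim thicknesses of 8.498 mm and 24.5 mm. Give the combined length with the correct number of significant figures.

8.498 mm + 24.5 mm = 32.998 mm.
Addition/subtraction keeps the fewest decimal places: 8.498 → 3 decimal places, 24.5 → 1 decimal place; limit is 1.
Rounded to 1 decimal place: 33.0 mm.

33.0 mm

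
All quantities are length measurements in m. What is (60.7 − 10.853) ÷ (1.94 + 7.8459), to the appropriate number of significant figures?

60.7 − 10.853 = 49.847, limited to 1 d.p. → 3 s.f.; 1.94 + 7.8459 = 9.7859, limited to 2 d.p. → 3 s.f.
Carrying full precision, 49.847 ÷ 9.7859 = 5.09375734475…; keep min(3, 3) = 3 s.f.
Rounded to 3 significant figures: 5.09.

5.09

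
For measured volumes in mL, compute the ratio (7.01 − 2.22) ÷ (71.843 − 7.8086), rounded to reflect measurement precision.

7.01 − 2.22 = 4.79, limited to 2 d.p. → 3 s.f.; 71.843 − 7.8086 = 64.0344, limited to 3 d.p. → 5 s.f.
Carrying full precision, 4.79 ÷ 64.0344 = 0.0748035430956…; keep min(3, 5) = 3 s.f.
Rounded to 3 significant figures: 0.0748.

0.0748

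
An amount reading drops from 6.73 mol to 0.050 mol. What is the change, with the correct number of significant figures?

6.73 mol − 0.050 mol = 6.680 mol.
Addition/subtraction keeps the fewest decimal places: 6.73 → 2 decimal places, 0.050 → 3 decimal places; limit is 2.
Rounded to 2 decimal places: 6.68 mol.

6.68 mol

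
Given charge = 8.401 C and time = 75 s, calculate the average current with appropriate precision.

average current = 8.401 C ÷ 75 s = 0.112013333333… A.
8.401 has 4 significant figures; 75 has 2.
Division/multiplication keeps the fewest: 2 significant figures.
Rounded: 0.11 A.

0.11 A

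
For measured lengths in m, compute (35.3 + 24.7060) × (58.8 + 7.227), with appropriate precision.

3.96 × 10³ m²

35.3 + 24.7060 = 60.0060, limited to 1 d.p. → 3 s.f.; 58.8 + 7.227 = 66.027, limited to 1 d.p. → 3 s.f.
Carrying full precision, 60.0060 × 66.027 = 3962.016162; keep min(3, 3) = 3 s.f.
Rounded to 3 significant figures: 3.96 × 10³ m².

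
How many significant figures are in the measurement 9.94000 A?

9.94000: trailing zeros after a decimal point are significant.

6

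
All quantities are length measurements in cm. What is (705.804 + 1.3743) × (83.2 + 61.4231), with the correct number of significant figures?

1.023 × 10⁵ cm²

705.804 + 1.3743 = 707.1783, limited to 3 d.p. → 6 s.f.; 83.2 + 61.4231 = 144.6231, limited to 1 d.p. → 4 s.f.
Carrying full precision, 707.1783 × 144.6231 = 102274.317999…; keep min(6, 4) = 4 s.f.
Rounded to 4 significant figures: 1.023 × 10⁵ cm².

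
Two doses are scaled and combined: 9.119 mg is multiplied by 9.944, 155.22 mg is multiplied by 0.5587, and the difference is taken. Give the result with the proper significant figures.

9.119 × 9.944 = 90.679336 → 90.68 mg (4 s.f., last digit at the 10^-2 place).
155.22 × 0.5587 = 86.721414 → 86.72 mg (4 s.f., last digit at the 10^-2 place).
Difference: 3.957922 mg; keep the coarser place, 10^-2.
Result: 3.96 mg.

3.96 mg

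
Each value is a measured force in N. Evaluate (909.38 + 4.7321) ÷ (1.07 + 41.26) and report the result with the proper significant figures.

21.59

909.38 + 4.7321 = 914.1121, limited to 2 d.p. → 5 s.f.; 1.07 + 41.26 = 42.33, limited to 2 d.p. → 4 s.f.
Carrying full precision, 914.1121 ÷ 42.33 = 21.5948995984…; keep min(5, 4) = 4 s.f.
Rounded to 4 significant figures: 21.59.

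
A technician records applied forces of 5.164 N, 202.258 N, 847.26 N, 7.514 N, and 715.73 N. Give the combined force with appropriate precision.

1777.93 N

5.164 N + 202.258 N + 847.26 N + 7.514 N + 715.73 N = 1777.926 N.
Addition/subtraction keeps the fewest decimal places: 5.164 → 3 decimal places, 202.258 → 3 decimal places, 847.26 → 2 decimal places, 7.514 → 3 decimal places, 715.73 → 2 decimal places; limit is 2.
Rounded to 2 decimal places: 1777.93 N.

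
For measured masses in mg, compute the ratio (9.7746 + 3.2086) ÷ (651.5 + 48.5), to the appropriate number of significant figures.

9.7746 + 3.2086 = 12.9832, limited to 4 d.p. → 6 s.f.; 651.5 + 48.5 = 700.0, limited to 1 d.p. → 4 s.f.
Carrying full precision, 12.9832 ÷ 700.0 = 0.0185474285714…; keep min(6, 4) = 4 s.f.
Rounded to 4 significant figures: 0.01855.

0.01855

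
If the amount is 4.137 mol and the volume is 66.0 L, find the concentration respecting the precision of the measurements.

0.0627 mol/L

concentration = 4.137 mol ÷ 66.0 L = 0.0626818181818… mol/L.
4.137 has 4 significant figures; 66.0 has 3.
Division/multiplication keeps the fewest: 3 significant figures.
Rounded: 0.0627 mol/L.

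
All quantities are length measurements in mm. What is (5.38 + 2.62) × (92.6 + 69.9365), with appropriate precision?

5.38 + 2.62 = 8.00, limited to 2 d.p. → 3 s.f.; 92.6 + 69.9365 = 162.5365, limited to 1 d.p. → 4 s.f.
Carrying full precision, 8.00 × 162.5365 = 1300.292; keep min(3, 4) = 3 s.f.
Rounded to 3 significant figures: 1.30 × 10³ mm².

1.30 × 10³ mm²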